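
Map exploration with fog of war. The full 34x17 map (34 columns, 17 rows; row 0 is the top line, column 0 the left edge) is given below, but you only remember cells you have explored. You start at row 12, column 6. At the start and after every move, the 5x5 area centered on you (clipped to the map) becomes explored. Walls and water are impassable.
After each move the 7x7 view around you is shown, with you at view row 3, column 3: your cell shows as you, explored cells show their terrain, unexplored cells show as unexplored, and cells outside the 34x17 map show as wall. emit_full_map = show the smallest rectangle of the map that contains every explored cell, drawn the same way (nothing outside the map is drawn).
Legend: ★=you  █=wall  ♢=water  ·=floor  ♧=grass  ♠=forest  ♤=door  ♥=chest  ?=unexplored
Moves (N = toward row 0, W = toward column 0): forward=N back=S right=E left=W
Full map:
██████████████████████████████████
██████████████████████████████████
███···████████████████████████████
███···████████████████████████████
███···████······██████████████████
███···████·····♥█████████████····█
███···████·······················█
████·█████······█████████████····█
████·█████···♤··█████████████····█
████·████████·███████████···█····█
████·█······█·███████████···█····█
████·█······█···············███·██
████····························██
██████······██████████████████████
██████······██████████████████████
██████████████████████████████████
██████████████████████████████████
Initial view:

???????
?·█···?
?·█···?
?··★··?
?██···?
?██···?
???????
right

???????
·█····?
·█····?
···★··?
██····?
██····?
???????

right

???????
█·····?
█·····?
···★··?
█·····?
█·····?
???????

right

???????
······?
······?
···★··?
······?
······?
???????

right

???????
·····█?
·····█?
···★··?
·····█?
·····█?
???????

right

???????
····█·?
····█·?
···★··?
····██?
····██?
???????

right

???????
···█·█?
···█··?
···★··?
···███?
···███?
???????

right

???????
··█·██?
··█···?
···★··?
··████?
··████?
???????

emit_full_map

·█······█·██
·█······█···
·········★··
██······████
██······████

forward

???????
?██·██?
··█·██?
··█★··?
······?
··████?
··████?

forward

???????
?··♤··?
?██·██?
··█★██?
··█···?
······?
··████?

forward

???????
?·····?
?··♤··?
?██★██?
··█·██?
··█···?
······?

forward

???????
?·····?
?·····?
?··★··?
?██·██?
··█·██?
··█···?

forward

???????
?····♥?
?·····?
?··★··?
?··♤··?
?██·██?
··█·██?

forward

???????
?·····?
?····♥?
?··★··?
?·····?
?··♤··?
?██·██?

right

???????
·····█?
····♥█?
···★··?
·····█?
··♤··█?
██·██??

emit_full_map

???????·····█
???????····♥█
???????···★··
???????·····█
???????··♤··█
???????██·██?
·█······█·██?
·█······█···?
············?
██······████?
██······████?

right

???????
····██?
···♥██?
···★··?
····██?
·♤··██?
█·██???

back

····██?
···♥██?
······?
···★██?
·♤··██?
█·████?
█·██???

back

···♥██?
······?
····██?
·♤·★██?
█·████?
█·████?
█···???

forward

····██?
···♥██?
······?
···★██?
·♤··██?
█·████?
█·████?

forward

???????
····██?
···♥██?
···★··?
····██?
·♤··██?
█·████?

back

····██?
···♥██?
······?
···★██?
·♤··██?
█·████?
█·████?

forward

???????
····██?
···♥██?
···★··?
····██?
·♤··██?
█·████?

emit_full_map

???????·····██
???????····♥██
???????····★··
???????·····██
???????··♤··██
???????██·████
·█······█·████
·█······█···??
············??
██······████??
██······████??

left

???????
·····██
····♥██
···★···
·····██
··♤··██
██·████

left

???????
?·····█
?····♥█
?··★···
?·····█
?··♤··█
?██·███

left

???????
?······
?·····♥
?··★···
?······
?···♤··
??██·██

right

???????
······█
·····♥█
···★···
······█
···♤··█
?██·███

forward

???????
?█████?
······█
···★·♥█
·······
······█
···♤··█

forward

???????
?█████?
?█████?
···★··█
·····♥█
·······
······█

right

???????
██████?
██████?
···★·██
····♥██
·······
·····██

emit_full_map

???????██████?
???????██████?
??????····★·██
??????·····♥██
??????········
??????······██
??????···♤··██
???????██·████
·█······█·████
·█······█···??
············??
██······████??
██······████??

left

???????
?██████
?██████
···★··█
·····♥█
·······
······█

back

?██████
?██████
······█
···★·♥█
·······
······█
···♤··█

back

?██████
······█
·····♥█
···★···
······█
···♤··█
?██·███

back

······█
·····♥█
·······
···★··█
···♤··█
?██·███
··█·███

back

·····♥█
·······
······█
···★··█
?██·███
··█·███
··█···?

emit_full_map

???????██████?
???????██████?
??????······██
??????·····♥██
??????········
??????······██
??????···★··██
???????██·████
·█······█·████
·█······█···??
············??
██······████??
██······████??

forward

······█
·····♥█
·······
···★··█
···♤··█
?██·███
··█·███

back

·····♥█
·······
······█
···★··█
?██·███
··█·███
··█···?

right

····♥██
·······
·····██
··♤★·██
██·████
·█·████
·█···??

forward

·····██
····♥██
·······
···★·██
··♤··██
██·████
·█·████


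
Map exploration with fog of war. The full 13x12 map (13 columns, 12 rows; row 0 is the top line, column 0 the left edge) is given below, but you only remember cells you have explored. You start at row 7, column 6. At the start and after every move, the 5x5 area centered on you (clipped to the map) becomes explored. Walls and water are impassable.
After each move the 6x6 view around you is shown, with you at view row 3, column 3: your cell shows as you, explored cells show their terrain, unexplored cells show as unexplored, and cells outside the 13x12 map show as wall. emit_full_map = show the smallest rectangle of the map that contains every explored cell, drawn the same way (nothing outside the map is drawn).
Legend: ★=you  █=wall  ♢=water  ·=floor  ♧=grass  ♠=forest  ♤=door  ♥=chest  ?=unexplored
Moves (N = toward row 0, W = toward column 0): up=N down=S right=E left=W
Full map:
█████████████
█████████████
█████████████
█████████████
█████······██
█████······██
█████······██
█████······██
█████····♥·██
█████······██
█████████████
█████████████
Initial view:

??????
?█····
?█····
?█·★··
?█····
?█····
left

??????
?██···
?██···
?██★··
?██···
?██···

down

?██···
?██···
?██···
?██★··
?██···
?█████

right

██····
██····
██····
██·★··
██····
██████

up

??????
██····
██····
██·★··
██····
██····

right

??????
█·····
█·····
█··★··
█····♥
█·····

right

??????
······
······
···★··
····♥·
······

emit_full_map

██······
██······
██···★··
██····♥·
██······
██████??

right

??????
·····█
·····█
···★·█
···♥·█
·····█

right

??????
····██
····██
···★██
··♥·██
····██

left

??????
·····█
·····█
···★·█
···♥·█
·····█

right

??????
····██
····██
···★██
··♥·██
····██

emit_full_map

██······██
██······██
██·····★██
██····♥·██
██······██
██████????

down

····██
····██
····██
··♥★██
····██
██████


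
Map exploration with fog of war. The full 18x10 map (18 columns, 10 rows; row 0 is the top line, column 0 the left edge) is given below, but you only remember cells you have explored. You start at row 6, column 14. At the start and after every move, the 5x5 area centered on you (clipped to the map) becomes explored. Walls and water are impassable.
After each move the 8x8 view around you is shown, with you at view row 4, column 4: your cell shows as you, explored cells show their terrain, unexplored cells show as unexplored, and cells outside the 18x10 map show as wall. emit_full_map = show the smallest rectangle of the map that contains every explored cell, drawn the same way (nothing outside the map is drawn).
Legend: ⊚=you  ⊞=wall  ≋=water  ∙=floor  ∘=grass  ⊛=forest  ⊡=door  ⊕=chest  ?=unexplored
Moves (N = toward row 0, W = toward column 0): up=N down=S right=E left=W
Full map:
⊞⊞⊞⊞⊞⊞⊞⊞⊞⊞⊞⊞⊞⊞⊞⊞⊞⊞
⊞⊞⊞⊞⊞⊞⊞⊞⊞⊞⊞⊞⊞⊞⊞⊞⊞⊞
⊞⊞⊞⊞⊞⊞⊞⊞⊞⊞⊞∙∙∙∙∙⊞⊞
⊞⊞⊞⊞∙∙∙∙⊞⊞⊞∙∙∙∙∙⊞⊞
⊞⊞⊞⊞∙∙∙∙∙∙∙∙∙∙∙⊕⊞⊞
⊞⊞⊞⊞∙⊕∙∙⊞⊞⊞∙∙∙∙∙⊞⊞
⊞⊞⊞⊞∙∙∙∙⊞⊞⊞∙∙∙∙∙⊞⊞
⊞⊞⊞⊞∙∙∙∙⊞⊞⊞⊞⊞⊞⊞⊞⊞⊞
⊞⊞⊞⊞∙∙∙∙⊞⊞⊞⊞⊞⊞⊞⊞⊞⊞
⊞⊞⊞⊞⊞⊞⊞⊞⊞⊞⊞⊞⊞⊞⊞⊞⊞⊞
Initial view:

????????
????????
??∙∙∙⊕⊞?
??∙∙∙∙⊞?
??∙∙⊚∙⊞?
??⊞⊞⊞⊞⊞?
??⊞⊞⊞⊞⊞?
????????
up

????????
????????
??∙∙∙∙⊞?
??∙∙∙⊕⊞?
??∙∙⊚∙⊞?
??∙∙∙∙⊞?
??⊞⊞⊞⊞⊞?
??⊞⊞⊞⊞⊞?

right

???????⊞
???????⊞
?∙∙∙∙⊞⊞⊞
?∙∙∙⊕⊞⊞⊞
?∙∙∙⊚⊞⊞⊞
?∙∙∙∙⊞⊞⊞
?⊞⊞⊞⊞⊞⊞⊞
?⊞⊞⊞⊞⊞?⊞

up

???????⊞
???????⊞
??∙∙∙⊞⊞⊞
?∙∙∙∙⊞⊞⊞
?∙∙∙⊚⊞⊞⊞
?∙∙∙∙⊞⊞⊞
?∙∙∙∙⊞⊞⊞
?⊞⊞⊞⊞⊞⊞⊞

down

???????⊞
??∙∙∙⊞⊞⊞
?∙∙∙∙⊞⊞⊞
?∙∙∙⊕⊞⊞⊞
?∙∙∙⊚⊞⊞⊞
?∙∙∙∙⊞⊞⊞
?⊞⊞⊞⊞⊞⊞⊞
?⊞⊞⊞⊞⊞?⊞

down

??∙∙∙⊞⊞⊞
?∙∙∙∙⊞⊞⊞
?∙∙∙⊕⊞⊞⊞
?∙∙∙∙⊞⊞⊞
?∙∙∙⊚⊞⊞⊞
?⊞⊞⊞⊞⊞⊞⊞
?⊞⊞⊞⊞⊞⊞⊞
???????⊞

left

???∙∙∙⊞⊞
??∙∙∙∙⊞⊞
??∙∙∙⊕⊞⊞
??∙∙∙∙⊞⊞
??∙∙⊚∙⊞⊞
??⊞⊞⊞⊞⊞⊞
??⊞⊞⊞⊞⊞⊞
????????

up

????????
???∙∙∙⊞⊞
??∙∙∙∙⊞⊞
??∙∙∙⊕⊞⊞
??∙∙⊚∙⊞⊞
??∙∙∙∙⊞⊞
??⊞⊞⊞⊞⊞⊞
??⊞⊞⊞⊞⊞⊞

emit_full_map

?∙∙∙⊞⊞
∙∙∙∙⊞⊞
∙∙∙⊕⊞⊞
∙∙⊚∙⊞⊞
∙∙∙∙⊞⊞
⊞⊞⊞⊞⊞⊞
⊞⊞⊞⊞⊞⊞

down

???∙∙∙⊞⊞
??∙∙∙∙⊞⊞
??∙∙∙⊕⊞⊞
??∙∙∙∙⊞⊞
??∙∙⊚∙⊞⊞
??⊞⊞⊞⊞⊞⊞
??⊞⊞⊞⊞⊞⊞
????????

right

??∙∙∙⊞⊞⊞
?∙∙∙∙⊞⊞⊞
?∙∙∙⊕⊞⊞⊞
?∙∙∙∙⊞⊞⊞
?∙∙∙⊚⊞⊞⊞
?⊞⊞⊞⊞⊞⊞⊞
?⊞⊞⊞⊞⊞⊞⊞
???????⊞


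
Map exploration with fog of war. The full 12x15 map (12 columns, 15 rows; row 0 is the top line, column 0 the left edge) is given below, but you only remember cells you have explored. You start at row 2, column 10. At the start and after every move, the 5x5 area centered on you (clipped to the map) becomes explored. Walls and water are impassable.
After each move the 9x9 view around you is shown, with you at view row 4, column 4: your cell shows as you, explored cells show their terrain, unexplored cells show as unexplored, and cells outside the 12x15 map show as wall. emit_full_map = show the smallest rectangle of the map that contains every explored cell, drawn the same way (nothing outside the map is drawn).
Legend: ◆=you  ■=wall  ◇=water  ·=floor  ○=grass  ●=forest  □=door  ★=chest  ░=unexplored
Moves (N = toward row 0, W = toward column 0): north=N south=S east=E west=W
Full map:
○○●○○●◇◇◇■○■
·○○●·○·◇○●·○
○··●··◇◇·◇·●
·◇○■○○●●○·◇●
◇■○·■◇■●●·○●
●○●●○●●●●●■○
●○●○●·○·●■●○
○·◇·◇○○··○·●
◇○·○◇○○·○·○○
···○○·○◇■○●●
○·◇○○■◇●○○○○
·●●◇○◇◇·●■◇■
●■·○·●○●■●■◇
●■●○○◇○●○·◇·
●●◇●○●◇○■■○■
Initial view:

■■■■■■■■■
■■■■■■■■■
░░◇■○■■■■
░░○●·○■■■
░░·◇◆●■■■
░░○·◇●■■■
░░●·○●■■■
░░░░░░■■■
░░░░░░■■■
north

■■■■■■■■■
■■■■■■■■■
■■■■■■■■■
░░◇■○■■■■
░░○●◆○■■■
░░·◇·●■■■
░░○·◇●■■■
░░●·○●■■■
░░░░░░■■■

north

■■■■■■■■■
■■■■■■■■■
■■■■■■■■■
■■■■■■■■■
░░◇■◆■■■■
░░○●·○■■■
░░·◇·●■■■
░░○·◇●■■■
░░●·○●■■■

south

■■■■■■■■■
■■■■■■■■■
■■■■■■■■■
░░◇■○■■■■
░░○●◆○■■■
░░·◇·●■■■
░░○·◇●■■■
░░●·○●■■■
░░░░░░■■■

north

■■■■■■■■■
■■■■■■■■■
■■■■■■■■■
■■■■■■■■■
░░◇■◆■■■■
░░○●·○■■■
░░·◇·●■■■
░░○·◇●■■■
░░●·○●■■■


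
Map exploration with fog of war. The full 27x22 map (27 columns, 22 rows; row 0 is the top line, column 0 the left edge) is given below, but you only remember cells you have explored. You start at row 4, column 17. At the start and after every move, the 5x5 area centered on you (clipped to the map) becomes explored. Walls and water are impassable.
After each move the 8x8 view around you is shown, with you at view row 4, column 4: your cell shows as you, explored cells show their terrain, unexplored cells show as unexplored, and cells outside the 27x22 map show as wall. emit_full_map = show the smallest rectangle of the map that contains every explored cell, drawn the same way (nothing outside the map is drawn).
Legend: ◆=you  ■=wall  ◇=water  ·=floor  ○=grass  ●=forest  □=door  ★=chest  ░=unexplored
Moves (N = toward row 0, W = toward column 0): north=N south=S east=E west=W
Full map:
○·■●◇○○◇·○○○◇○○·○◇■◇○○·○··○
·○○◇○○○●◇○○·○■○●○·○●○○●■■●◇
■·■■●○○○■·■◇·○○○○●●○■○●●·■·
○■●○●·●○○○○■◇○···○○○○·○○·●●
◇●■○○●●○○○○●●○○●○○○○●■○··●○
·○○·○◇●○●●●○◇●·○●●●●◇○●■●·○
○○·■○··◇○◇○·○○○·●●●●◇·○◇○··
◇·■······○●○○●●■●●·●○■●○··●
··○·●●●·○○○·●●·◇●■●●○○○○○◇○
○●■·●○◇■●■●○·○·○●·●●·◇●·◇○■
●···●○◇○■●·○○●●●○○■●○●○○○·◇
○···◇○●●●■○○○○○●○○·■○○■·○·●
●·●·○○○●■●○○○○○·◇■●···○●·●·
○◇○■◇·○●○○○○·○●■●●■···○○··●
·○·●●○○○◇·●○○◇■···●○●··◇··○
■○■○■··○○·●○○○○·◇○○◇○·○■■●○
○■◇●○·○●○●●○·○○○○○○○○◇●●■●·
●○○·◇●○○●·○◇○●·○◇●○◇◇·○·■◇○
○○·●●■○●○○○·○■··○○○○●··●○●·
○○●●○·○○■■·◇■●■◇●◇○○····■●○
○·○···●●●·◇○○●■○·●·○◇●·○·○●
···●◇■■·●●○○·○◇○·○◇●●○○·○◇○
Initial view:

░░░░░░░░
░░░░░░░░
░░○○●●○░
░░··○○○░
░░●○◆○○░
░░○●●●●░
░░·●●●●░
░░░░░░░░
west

░░░░░░░░
░░░░░░░░
░░○○○●●○
░░···○○○
░░○●◆○○○
░░·○●●●●
░░○·●●●●
░░░░░░░░

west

░░░░░░░░
░░░░░░░░
░░○○○○●●
░░○···○○
░░○○◆○○○
░░●·○●●●
░░○○·●●●
░░░░░░░░

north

■■■■■■■■
░░░░░░░░
░░■○●○·░
░░○○○○●●
░░○·◆·○○
░░○○●○○○
░░●·○●●●
░░○○·●●●

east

■■■■■■■■
░░░░░░░░
░■○●○·○░
░○○○○●●○
░○··◆○○○
░○○●○○○○
░●·○●●●●
░○○·●●●●

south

░░░░░░░░
░■○●○·○░
░○○○○●●○
░○···○○○
░○○●◆○○○
░●·○●●●●
░○○·●●●●
░░░░░░░░

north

■■■■■■■■
░░░░░░░░
░■○●○·○░
░○○○○●●○
░○··◆○○○
░○○●○○○○
░●·○●●●●
░○○·●●●●

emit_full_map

■○●○·○░
○○○○●●○
○··◆○○○
○○●○○○○
●·○●●●●
○○·●●●●

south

░░░░░░░░
░■○●○·○░
░○○○○●●○
░○···○○○
░○○●◆○○○
░●·○●●●●
░○○·●●●●
░░░░░░░░

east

░░░░░░░░
■○●○·○░░
○○○○●●○░
○···○○○░
○○●○◆○○░
●·○●●●●░
○○·●●●●░
░░░░░░░░

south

■○●○·○░░
○○○○●●○░
○···○○○░
○○●○○○○░
●·○●◆●●░
○○·●●●●░
░░■●●·●░
░░░░░░░░

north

░░░░░░░░
■○●○·○░░
○○○○●●○░
○···○○○░
○○●○◆○○░
●·○●●●●░
○○·●●●●░
░░■●●·●░

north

■■■■■■■■
░░░░░░░░
■○●○·○●░
○○○○●●○░
○···◆○○░
○○●○○○○░
●·○●●●●░
○○·●●●●░

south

░░░░░░░░
■○●○·○●░
○○○○●●○░
○···○○○░
○○●○◆○○░
●·○●●●●░
○○·●●●●░
░░■●●·●░

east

░░░░░░░░
○●○·○●░░
○○○●●○■░
···○○○○░
○●○○◆○●░
·○●●●●◇░
○·●●●●◇░
░■●●·●░░

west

░░░░░░░░
■○●○·○●░
○○○○●●○■
○···○○○○
○○●○◆○○●
●·○●●●●◇
○○·●●●●◇
░░■●●·●░

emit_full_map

■○●○·○●░
○○○○●●○■
○···○○○○
○○●○◆○○●
●·○●●●●◇
○○·●●●●◇
░░■●●·●░

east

░░░░░░░░
○●○·○●░░
○○○●●○■░
···○○○○░
○●○○◆○●░
·○●●●●◇░
○·●●●●◇░
░■●●·●░░

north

■■■■■■■■
░░░░░░░░
○●○·○●○░
○○○●●○■░
···○◆○○░
○●○○○○●░
·○●●●●◇░
○·●●●●◇░

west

■■■■■■■■
░░░░░░░░
■○●○·○●○
○○○○●●○■
○···◆○○○
○○●○○○○●
●·○●●●●◇
○○·●●●●◇

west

■■■■■■■■
░░░░░░░░
░■○●○·○●
░○○○○●●○
░○··◆○○○
░○○●○○○○
░●·○●●●●
░○○·●●●●

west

■■■■■■■■
░░░░░░░░
░░■○●○·○
░░○○○○●●
░░○·◆·○○
░░○○●○○○
░░●·○●●●
░░○○·●●●

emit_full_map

■○●○·○●○
○○○○●●○■
○·◆·○○○○
○○●○○○○●
●·○●●●●◇
○○·●●●●◇
░░■●●·●░

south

░░░░░░░░
░░■○●○·○
░░○○○○●●
░░○···○○
░░○○◆○○○
░░●·○●●●
░░○○·●●●
░░░░■●●·

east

░░░░░░░░
░■○●○·○●
░○○○○●●○
░○···○○○
░○○●◆○○○
░●·○●●●●
░○○·●●●●
░░░■●●·●

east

░░░░░░░░
■○●○·○●○
○○○○●●○■
○···○○○○
○○●○◆○○●
●·○●●●●◇
○○·●●●●◇
░░■●●·●░

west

░░░░░░░░
░■○●○·○●
░○○○○●●○
░○···○○○
░○○●◆○○○
░●·○●●●●
░○○·●●●●
░░░■●●·●

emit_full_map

■○●○·○●○
○○○○●●○■
○···○○○○
○○●◆○○○●
●·○●●●●◇
○○·●●●●◇
░░■●●·●░

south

░■○●○·○●
░○○○○●●○
░○···○○○
░○○●○○○○
░●·○◆●●●
░○○·●●●●
░░●■●●·●
░░░░░░░░

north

░░░░░░░░
░■○●○·○●
░○○○○●●○
░○···○○○
░○○●◆○○○
░●·○●●●●
░○○·●●●●
░░●■●●·●

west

░░░░░░░░
░░■○●○·○
░░○○○○●●
░░○···○○
░░○○◆○○○
░░●·○●●●
░░○○·●●●
░░░●■●●·

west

░░░░░░░░
░░░■○●○·
░░·○○○○●
░░◇○···○
░░●○◆●○○
░░◇●·○●●
░░○○○·●●
░░░░●■●●

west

░░░░░░░░
░░░░■○●○
░░◇·○○○○
░░■◇○···
░░●●◆○●○
░░○◇●·○●
░░·○○○·●
░░░░░●■●

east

░░░░░░░░
░░░■○●○·
░◇·○○○○●
░■◇○···○
░●●○◆●○○
░○◇●·○●●
░·○○○·●●
░░░░●■●●

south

░░░■○●○·
░◇·○○○○●
░■◇○···○
░●●○○●○○
░○◇●◆○●●
░·○○○·●●
░░○●●■●●
░░░░░░░░

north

░░░░░░░░
░░░■○●○·
░◇·○○○○●
░■◇○···○
░●●○◆●○○
░○◇●·○●●
░·○○○·●●
░░○●●■●●

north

■■■■■■■■
░░░░░░░░
░░○■○●○·
░◇·○○○○●
░■◇○◆··○
░●●○○●○○
░○◇●·○●●
░·○○○·●●

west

■■■■■■■■
░░░░░░░░
░░·○■○●○
░░◇·○○○○
░░■◇◆···
░░●●○○●○
░░○◇●·○●
░░·○○○·●

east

■■■■■■■■
░░░░░░░░
░·○■○●○·
░◇·○○○○●
░■◇○◆··○
░●●○○●○○
░○◇●·○●●
░·○○○·●●

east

■■■■■■■■
░░░░░░░░
·○■○●○·○
◇·○○○○●●
■◇○·◆·○○
●●○○●○○○
○◇●·○●●●
·○○○·●●●

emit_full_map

·○■○●○·○●○
◇·○○○○●●○■
■◇○·◆·○○○○
●●○○●○○○○●
○◇●·○●●●●◇
·○○○·●●●●◇
░○●●■●●·●░

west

■■■■■■■■
░░░░░░░░
░·○■○●○·
░◇·○○○○●
░■◇○◆··○
░●●○○●○○
░○◇●·○●●
░·○○○·●●

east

■■■■■■■■
░░░░░░░░
·○■○●○·○
◇·○○○○●●
■◇○·◆·○○
●●○○●○○○
○◇●·○●●●
·○○○·●●●

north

■■■■■■■■
■■■■■■■■
░░○○·○◇░
·○■○●○·○
◇·○○◆○●●
■◇○···○○
●●○○●○○○
○◇●·○●●●

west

■■■■■■■■
■■■■■■■■
░░◇○○·○◇
░·○■○●○·
░◇·○◆○○●
░■◇○···○
░●●○○●○○
░○◇●·○●●

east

■■■■■■■■
■■■■■■■■
░◇○○·○◇░
·○■○●○·○
◇·○○◆○●●
■◇○···○○
●●○○●○○○
○◇●·○●●●

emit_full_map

░◇○○·○◇░░░
·○■○●○·○●○
◇·○○◆○●●○■
■◇○···○○○○
●●○○●○○○○●
○◇●·○●●●●◇
·○○○·●●●●◇
░○●●■●●·●░


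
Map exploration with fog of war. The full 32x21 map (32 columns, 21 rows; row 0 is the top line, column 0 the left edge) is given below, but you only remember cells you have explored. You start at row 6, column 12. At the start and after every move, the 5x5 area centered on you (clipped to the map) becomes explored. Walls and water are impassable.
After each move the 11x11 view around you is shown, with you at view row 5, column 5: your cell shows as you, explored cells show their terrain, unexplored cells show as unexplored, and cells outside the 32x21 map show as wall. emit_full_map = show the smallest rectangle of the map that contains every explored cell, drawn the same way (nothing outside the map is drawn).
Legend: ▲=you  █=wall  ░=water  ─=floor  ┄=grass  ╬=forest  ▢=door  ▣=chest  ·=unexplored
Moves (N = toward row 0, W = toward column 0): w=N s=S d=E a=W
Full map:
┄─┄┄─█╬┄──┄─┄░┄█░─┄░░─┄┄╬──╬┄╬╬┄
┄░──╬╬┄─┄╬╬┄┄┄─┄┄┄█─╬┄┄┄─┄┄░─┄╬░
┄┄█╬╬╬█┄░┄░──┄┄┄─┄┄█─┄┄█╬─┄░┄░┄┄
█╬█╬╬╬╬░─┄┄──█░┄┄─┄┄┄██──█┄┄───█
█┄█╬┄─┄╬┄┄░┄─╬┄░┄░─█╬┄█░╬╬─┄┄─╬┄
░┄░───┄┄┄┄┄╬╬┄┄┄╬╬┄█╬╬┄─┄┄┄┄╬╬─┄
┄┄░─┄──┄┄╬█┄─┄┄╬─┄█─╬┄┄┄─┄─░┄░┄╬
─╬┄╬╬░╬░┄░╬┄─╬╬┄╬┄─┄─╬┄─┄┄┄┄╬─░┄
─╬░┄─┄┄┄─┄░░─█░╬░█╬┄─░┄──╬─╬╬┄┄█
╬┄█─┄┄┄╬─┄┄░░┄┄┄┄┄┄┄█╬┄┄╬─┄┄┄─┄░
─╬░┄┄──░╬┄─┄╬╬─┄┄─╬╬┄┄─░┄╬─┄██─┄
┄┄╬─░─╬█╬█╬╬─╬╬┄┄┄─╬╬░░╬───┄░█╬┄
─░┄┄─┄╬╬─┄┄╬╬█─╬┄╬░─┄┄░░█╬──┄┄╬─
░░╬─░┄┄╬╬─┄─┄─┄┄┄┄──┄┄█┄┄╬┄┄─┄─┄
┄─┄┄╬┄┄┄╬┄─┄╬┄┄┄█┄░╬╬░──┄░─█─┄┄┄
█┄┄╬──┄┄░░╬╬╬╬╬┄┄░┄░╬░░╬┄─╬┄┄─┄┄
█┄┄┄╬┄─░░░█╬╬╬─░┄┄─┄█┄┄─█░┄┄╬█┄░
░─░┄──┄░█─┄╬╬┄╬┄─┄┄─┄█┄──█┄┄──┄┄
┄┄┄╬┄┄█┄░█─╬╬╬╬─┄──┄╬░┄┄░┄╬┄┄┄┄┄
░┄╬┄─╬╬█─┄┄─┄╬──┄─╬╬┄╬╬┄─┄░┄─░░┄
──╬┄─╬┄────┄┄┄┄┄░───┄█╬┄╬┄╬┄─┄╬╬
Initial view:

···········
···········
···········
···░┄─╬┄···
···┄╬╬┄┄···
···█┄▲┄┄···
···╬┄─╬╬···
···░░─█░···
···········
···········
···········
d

···········
···········
···········
··░┄─╬┄░···
··┄╬╬┄┄┄···
··█┄─▲┄╬···
··╬┄─╬╬┄···
··░░─█░╬···
···········
···········
···········

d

···········
···········
···········
·░┄─╬┄░┄···
·┄╬╬┄┄┄╬···
·█┄─┄▲╬─···
·╬┄─╬╬┄╬···
·░░─█░╬░···
···········
···········
···········

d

···········
···········
···········
░┄─╬┄░┄░···
┄╬╬┄┄┄╬╬···
█┄─┄┄▲─┄···
╬┄─╬╬┄╬┄···
░░─█░╬░█···
···········
···········
···········

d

···········
···········
···········
┄─╬┄░┄░─···
╬╬┄┄┄╬╬┄···
┄─┄┄╬▲┄█···
┄─╬╬┄╬┄─···
░─█░╬░█╬···
···········
···········
···········

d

···········
···········
···········
─╬┄░┄░─█···
╬┄┄┄╬╬┄█···
─┄┄╬─▲█─···
─╬╬┄╬┄─┄···
─█░╬░█╬┄···
···········
···········
···········

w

···········
···········
···········
···┄┄─┄┄···
─╬┄░┄░─█···
╬┄┄┄╬▲┄█···
─┄┄╬─┄█─···
─╬╬┄╬┄─┄···
─█░╬░█╬┄···
···········
···········

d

···········
···········
···········
··┄┄─┄┄┄···
╬┄░┄░─█╬···
┄┄┄╬╬▲█╬···
┄┄╬─┄█─╬···
╬╬┄╬┄─┄─···
█░╬░█╬┄····
···········
···········

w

███████████
···········
···········
···─┄┄█─···
··┄┄─┄┄┄···
╬┄░┄░▲█╬···
┄┄┄╬╬┄█╬···
┄┄╬─┄█─╬···
╬╬┄╬┄─┄─···
█░╬░█╬┄····
···········

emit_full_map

······─┄┄█─
·····┄┄─┄┄┄
░┄─╬┄░┄░▲█╬
┄╬╬┄┄┄╬╬┄█╬
█┄─┄┄╬─┄█─╬
╬┄─╬╬┄╬┄─┄─
░░─█░╬░█╬┄·

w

███████████
███████████
···········
···┄┄█─╬···
···─┄┄█─···
··┄┄─▲┄┄···
╬┄░┄░─█╬···
┄┄┄╬╬┄█╬···
┄┄╬─┄█─╬···
╬╬┄╬┄─┄─···
█░╬░█╬┄····

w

███████████
███████████
███████████
···░─┄░░···
···┄┄█─╬···
···─┄▲█─···
··┄┄─┄┄┄···
╬┄░┄░─█╬···
┄┄┄╬╬┄█╬···
┄┄╬─┄█─╬···
╬╬┄╬┄─┄─···

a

███████████
███████████
███████████
···█░─┄░░··
···┄┄┄█─╬··
···┄─▲┄█─··
···┄┄─┄┄┄··
─╬┄░┄░─█╬··
╬┄┄┄╬╬┄█╬··
─┄┄╬─┄█─╬··
─╬╬┄╬┄─┄─··

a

███████████
███████████
███████████
···┄█░─┄░░·
···─┄┄┄█─╬·
···┄┄▲┄┄█─·
···░┄┄─┄┄┄·
┄─╬┄░┄░─█╬·
╬╬┄┄┄╬╬┄█╬·
┄─┄┄╬─┄█─╬·
┄─╬╬┄╬┄─┄─·

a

███████████
███████████
███████████
···░┄█░─┄░░
···┄─┄┄┄█─╬
···┄┄▲─┄┄█─
···█░┄┄─┄┄┄
░┄─╬┄░┄░─█╬
┄╬╬┄┄┄╬╬┄█╬
█┄─┄┄╬─┄█─╬
╬┄─╬╬┄╬┄─┄─

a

███████████
███████████
███████████
···┄░┄█░─┄░
···┄┄─┄┄┄█─
···─┄▲┄─┄┄█
···─█░┄┄─┄┄
·░┄─╬┄░┄░─█
·┄╬╬┄┄┄╬╬┄█
·█┄─┄┄╬─┄█─
·╬┄─╬╬┄╬┄─┄

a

███████████
███████████
███████████
···─┄░┄█░─┄
···┄┄┄─┄┄┄█
···──▲┄┄─┄┄
···──█░┄┄─┄
··░┄─╬┄░┄░─
··┄╬╬┄┄┄╬╬┄
··█┄─┄┄╬─┄█
··╬┄─╬╬┄╬┄─

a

███████████
███████████
███████████
···┄─┄░┄█░─
···╬┄┄┄─┄┄┄
···░─▲┄┄┄─┄
···┄──█░┄┄─
···░┄─╬┄░┄░
···┄╬╬┄┄┄╬╬
···█┄─┄┄╬─┄
···╬┄─╬╬┄╬┄

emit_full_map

┄─┄░┄█░─┄░░
╬┄┄┄─┄┄┄█─╬
░─▲┄┄┄─┄┄█─
┄──█░┄┄─┄┄┄
░┄─╬┄░┄░─█╬
┄╬╬┄┄┄╬╬┄█╬
█┄─┄┄╬─┄█─╬
╬┄─╬╬┄╬┄─┄─
░░─█░╬░█╬┄·

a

███████████
███████████
███████████
···─┄─┄░┄█░
···╬╬┄┄┄─┄┄
···┄░▲─┄┄┄─
···┄┄──█░┄┄
···┄░┄─╬┄░┄
····┄╬╬┄┄┄╬
····█┄─┄┄╬─
····╬┄─╬╬┄╬

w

███████████
███████████
███████████
███████████
···─┄─┄░┄█░
···╬╬▲┄┄─┄┄
···┄░──┄┄┄─
···┄┄──█░┄┄
···┄░┄─╬┄░┄
····┄╬╬┄┄┄╬
····█┄─┄┄╬─

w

███████████
███████████
███████████
███████████
███████████
···─┄▲┄░┄█░
···╬╬┄┄┄─┄┄
···┄░──┄┄┄─
···┄┄──█░┄┄
···┄░┄─╬┄░┄
····┄╬╬┄┄┄╬

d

███████████
███████████
███████████
███████████
███████████
··─┄─▲░┄█░─
··╬╬┄┄┄─┄┄┄
··┄░──┄┄┄─┄
··┄┄──█░┄┄─
··┄░┄─╬┄░┄░
···┄╬╬┄┄┄╬╬

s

███████████
███████████
███████████
███████████
··─┄─┄░┄█░─
··╬╬┄▲┄─┄┄┄
··┄░──┄┄┄─┄
··┄┄──█░┄┄─
··┄░┄─╬┄░┄░
···┄╬╬┄┄┄╬╬
···█┄─┄┄╬─┄

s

███████████
███████████
███████████
··─┄─┄░┄█░─
··╬╬┄┄┄─┄┄┄
··┄░─▲┄┄┄─┄
··┄┄──█░┄┄─
··┄░┄─╬┄░┄░
···┄╬╬┄┄┄╬╬
···█┄─┄┄╬─┄
···╬┄─╬╬┄╬┄

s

███████████
███████████
··─┄─┄░┄█░─
··╬╬┄┄┄─┄┄┄
··┄░──┄┄┄─┄
··┄┄─▲█░┄┄─
··┄░┄─╬┄░┄░
···┄╬╬┄┄┄╬╬
···█┄─┄┄╬─┄
···╬┄─╬╬┄╬┄
···░░─█░╬░█

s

███████████
··─┄─┄░┄█░─
··╬╬┄┄┄─┄┄┄
··┄░──┄┄┄─┄
··┄┄──█░┄┄─
··┄░┄▲╬┄░┄░
···┄╬╬┄┄┄╬╬
···█┄─┄┄╬─┄
···╬┄─╬╬┄╬┄
···░░─█░╬░█
···········

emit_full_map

─┄─┄░┄█░─┄░░
╬╬┄┄┄─┄┄┄█─╬
┄░──┄┄┄─┄┄█─
┄┄──█░┄┄─┄┄┄
┄░┄▲╬┄░┄░─█╬
·┄╬╬┄┄┄╬╬┄█╬
·█┄─┄┄╬─┄█─╬
·╬┄─╬╬┄╬┄─┄─
·░░─█░╬░█╬┄·

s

··─┄─┄░┄█░─
··╬╬┄┄┄─┄┄┄
··┄░──┄┄┄─┄
··┄┄──█░┄┄─
··┄░┄─╬┄░┄░
···┄╬▲┄┄┄╬╬
···█┄─┄┄╬─┄
···╬┄─╬╬┄╬┄
···░░─█░╬░█
···········
···········

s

··╬╬┄┄┄─┄┄┄
··┄░──┄┄┄─┄
··┄┄──█░┄┄─
··┄░┄─╬┄░┄░
···┄╬╬┄┄┄╬╬
···█┄▲┄┄╬─┄
···╬┄─╬╬┄╬┄
···░░─█░╬░█
···········
···········
···········

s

··┄░──┄┄┄─┄
··┄┄──█░┄┄─
··┄░┄─╬┄░┄░
···┄╬╬┄┄┄╬╬
···█┄─┄┄╬─┄
···╬┄▲╬╬┄╬┄
···░░─█░╬░█
···┄░░┄┄···
···········
···········
···········

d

·┄░──┄┄┄─┄┄
·┄┄──█░┄┄─┄
·┄░┄─╬┄░┄░─
··┄╬╬┄┄┄╬╬┄
··█┄─┄┄╬─┄█
··╬┄─▲╬┄╬┄─
··░░─█░╬░█╬
··┄░░┄┄┄···
···········
···········
···········

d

┄░──┄┄┄─┄┄█
┄┄──█░┄┄─┄┄
┄░┄─╬┄░┄░─█
·┄╬╬┄┄┄╬╬┄█
·█┄─┄┄╬─┄█─
·╬┄─╬▲┄╬┄─┄
·░░─█░╬░█╬┄
·┄░░┄┄┄┄···
···········
···········
···········

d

░──┄┄┄─┄┄█─
┄──█░┄┄─┄┄┄
░┄─╬┄░┄░─█╬
┄╬╬┄┄┄╬╬┄█╬
█┄─┄┄╬─┄█─╬
╬┄─╬╬▲╬┄─┄─
░░─█░╬░█╬┄·
┄░░┄┄┄┄┄···
···········
···········
···········

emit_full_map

─┄─┄░┄█░─┄░░
╬╬┄┄┄─┄┄┄█─╬
┄░──┄┄┄─┄┄█─
┄┄──█░┄┄─┄┄┄
┄░┄─╬┄░┄░─█╬
·┄╬╬┄┄┄╬╬┄█╬
·█┄─┄┄╬─┄█─╬
·╬┄─╬╬▲╬┄─┄─
·░░─█░╬░█╬┄·
·┄░░┄┄┄┄┄···
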